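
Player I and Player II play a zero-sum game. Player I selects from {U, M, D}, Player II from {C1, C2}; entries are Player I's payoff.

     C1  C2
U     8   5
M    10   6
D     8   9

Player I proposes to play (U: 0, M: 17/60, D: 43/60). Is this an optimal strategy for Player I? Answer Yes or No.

No

Against C1 this mix gives (17/60)·10 + (43/60)·8 = 257/30.
Against C2 this mix gives (17/60)·6 + (43/60)·9 = 163/20.
Player II will play C2, holding Player I to 163/20. Shifting weight toward the row that does better against C2 would raise this floor (the equalizing mix achieves 42/5 against both C2 and C1), so the proposed strategy is not optimal.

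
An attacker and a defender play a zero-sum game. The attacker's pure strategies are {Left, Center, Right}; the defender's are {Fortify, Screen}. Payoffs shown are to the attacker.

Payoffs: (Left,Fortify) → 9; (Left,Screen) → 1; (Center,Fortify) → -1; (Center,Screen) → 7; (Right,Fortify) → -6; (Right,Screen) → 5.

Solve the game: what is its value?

4

Row minima: Left → 1, Center → -1, Right → -6; maximin = 1.
Column maxima: Fortify → 9, Screen → 7; minimax = 7.
1 ≠ 7, so there is no saddle point; optimal play is mixed.
Right is strictly dominated by Center, so the attacker never plays it.
On the remaining 2×2 (Left, Center vs Fortify, Screen):
Let the attacker play Left with probability p. Expected payoff against Fortify: 9p + (-1)(1−p) = 10p − 1; against Screen: 1p + 7(1−p) = −6p + 7.
Setting these equal: 10p − 1 = −6p + 7 ⇒ 16p = 8 ⇒ p = 1/2, and the value is (10)·(1/2) − 1 = 4.
For the defender: with q = P(Fortify), equating Left's and Center's payoffs gives 8q + 1 = −8q + 7 ⇒ q = 3/8.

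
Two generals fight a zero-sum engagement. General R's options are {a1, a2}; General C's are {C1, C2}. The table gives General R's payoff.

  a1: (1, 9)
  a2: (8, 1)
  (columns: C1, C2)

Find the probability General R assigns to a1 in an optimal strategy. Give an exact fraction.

7/15

Row minima: a1 → 1, a2 → 1; maximin = 1.
Column maxima: C1 → 8, C2 → 9; minimax = 8.
1 ≠ 8, so there is no saddle point; optimal play is mixed.
Let General R play a1 with probability p. Expected payoff against C1: 1p + 8(1−p) = −7p + 8; against C2: 9p + 1(1−p) = 8p + 1.
Setting these equal: −7p + 8 = 8p + 1 ⇒ −15p = -7 ⇒ p = 7/15, and the value is (-7)·(7/15) + 8 = 71/15.
For General C: with q = P(C1), equating a1's and a2's payoffs gives −8q + 9 = 7q + 1 ⇒ q = 8/15.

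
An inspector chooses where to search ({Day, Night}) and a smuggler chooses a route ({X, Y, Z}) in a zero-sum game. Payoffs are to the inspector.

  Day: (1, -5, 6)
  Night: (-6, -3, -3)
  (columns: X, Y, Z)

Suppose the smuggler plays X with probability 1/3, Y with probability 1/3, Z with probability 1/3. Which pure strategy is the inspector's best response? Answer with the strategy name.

Day

Expected payoff of Day: (1/3)·1 + (1/3)·(-5) + (1/3)·6 = 2/3.
Expected payoff of Night: (1/3)·(-6) + (1/3)·(-3) + (1/3)·(-3) = -4.
The largest is 2/3, so the inspector's best response is Day.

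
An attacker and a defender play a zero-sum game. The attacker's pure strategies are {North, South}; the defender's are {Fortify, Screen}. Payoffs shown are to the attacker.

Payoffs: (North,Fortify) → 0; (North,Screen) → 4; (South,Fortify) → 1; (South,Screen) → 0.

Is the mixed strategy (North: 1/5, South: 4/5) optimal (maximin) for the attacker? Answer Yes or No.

Against Fortify this mix gives (1/5)·0 + (4/5)·1 = 4/5.
Against Screen this mix gives (1/5)·4 + (4/5)·0 = 4/5.
All of the defender's active replies (Fortify, Screen) yield 4/5, and no column does worse for the attacker. The mix makes the defender indifferent and guarantees 4/5, so it is optimal.

Yes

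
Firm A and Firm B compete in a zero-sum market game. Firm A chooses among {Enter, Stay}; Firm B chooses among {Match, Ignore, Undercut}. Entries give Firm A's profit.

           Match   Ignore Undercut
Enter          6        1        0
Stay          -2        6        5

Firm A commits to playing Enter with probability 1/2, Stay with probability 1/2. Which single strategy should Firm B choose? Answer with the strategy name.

If Firm B plays Match, Firm A's expected payoff is (1/2)·6 + (1/2)·(-2) = 2.
If Firm B plays Ignore, Firm A's expected payoff is (1/2)·1 + (1/2)·6 = 7/2.
If Firm B plays Undercut, Firm A's expected payoff is (1/2)·0 + (1/2)·5 = 5/2.
Firm B minimizes Firm A's payoff; the smallest is 2, so the best response is Match.

Match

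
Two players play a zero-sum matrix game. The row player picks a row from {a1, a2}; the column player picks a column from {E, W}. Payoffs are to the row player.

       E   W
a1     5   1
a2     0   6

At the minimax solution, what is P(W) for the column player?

1/2

Row minima: a1 → 1, a2 → 0; maximin = 1.
Column maxima: E → 5, W → 6; minimax = 5.
1 ≠ 5, so there is no saddle point; optimal play is mixed.
Let the row player play a1 with probability p. Expected payoff against E: 5p + 0(1−p) = 5p; against W: 1p + 6(1−p) = −5p + 6.
Setting these equal: 5p = −5p + 6 ⇒ 10p = 6 ⇒ p = 3/5, and the value is (5)·(3/5) = 3.
For the column player: with q = P(E), equating a1's and a2's payoffs gives 4q + 1 = −6q + 6 ⇒ q = 1/2.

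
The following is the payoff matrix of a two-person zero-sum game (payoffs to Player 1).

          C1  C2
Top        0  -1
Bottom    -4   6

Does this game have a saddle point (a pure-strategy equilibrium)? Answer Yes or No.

Row minima: Top → -1, Bottom → -4; maximin = -1.
Column maxima: C1 → 0, C2 → 6; minimax = 0.
-1 ≠ 0, so no pure-strategy equilibrium exists.

No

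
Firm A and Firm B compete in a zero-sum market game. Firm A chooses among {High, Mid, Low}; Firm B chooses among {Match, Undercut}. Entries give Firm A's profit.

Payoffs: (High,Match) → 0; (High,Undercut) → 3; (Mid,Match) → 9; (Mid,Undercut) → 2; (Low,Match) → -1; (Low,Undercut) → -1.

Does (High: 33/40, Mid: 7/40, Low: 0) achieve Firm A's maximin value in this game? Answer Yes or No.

Against Match this mix gives (33/40)·0 + (7/40)·9 = 63/40.
Against Undercut this mix gives (33/40)·3 + (7/40)·2 = 113/40.
Firm B will play Match, holding Firm A to 63/40. Shifting weight toward the row that does better against Match would raise this floor (the equalizing mix achieves 27/10 against both Match and Undercut), so the proposed strategy is not optimal.

No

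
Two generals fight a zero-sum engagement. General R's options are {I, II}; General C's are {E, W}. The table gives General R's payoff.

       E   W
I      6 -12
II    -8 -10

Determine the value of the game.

-10

Row minima: I → -12, II → -10; maximin = -10.
Column maxima: E → 6, W → -10; minimax = -10.
Since maximin = minimax = -10, there is a saddle point and the value is -10.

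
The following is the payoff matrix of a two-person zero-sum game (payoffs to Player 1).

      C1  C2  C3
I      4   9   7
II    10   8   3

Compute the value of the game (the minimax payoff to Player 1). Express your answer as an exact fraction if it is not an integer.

29/5

Row minima: I → 4, II → 3; maximin = 4.
Column maxima: C1 → 10, C2 → 9, C3 → 7; minimax = 7.
4 ≠ 7, so there is no saddle point; optimal play is mixed.
C2 is strictly dominated by C3 (it gives Player 1 strictly more in every row), so Player 2 never plays it.
On the remaining 2×2 (I, II vs C1, C3):
Let Player 1 play I with probability p. Expected payoff against C1: 4p + 10(1−p) = −6p + 10; against C3: 7p + 3(1−p) = 4p + 3.
Setting these equal: −6p + 10 = 4p + 3 ⇒ −10p = -7 ⇒ p = 7/10, and the value is (-6)·(7/10) + 10 = 29/5.
For Player 2: with q = P(C1), equating I's and II's payoffs gives −3q + 7 = 7q + 3 ⇒ q = 2/5.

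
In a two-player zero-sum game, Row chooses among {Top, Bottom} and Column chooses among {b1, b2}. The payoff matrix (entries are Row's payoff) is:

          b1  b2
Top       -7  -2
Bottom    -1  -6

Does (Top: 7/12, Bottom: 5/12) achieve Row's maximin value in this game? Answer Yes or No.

Against b1 this mix gives (7/12)·(-7) + (5/12)·(-1) = -9/2.
Against b2 this mix gives (7/12)·(-2) + (5/12)·(-6) = -11/3.
Column will play b1, holding Row to -9/2. Shifting weight toward the row that does better against b1 would raise this floor (the equalizing mix achieves -4 against both b1 and b2), so the proposed strategy is not optimal.

No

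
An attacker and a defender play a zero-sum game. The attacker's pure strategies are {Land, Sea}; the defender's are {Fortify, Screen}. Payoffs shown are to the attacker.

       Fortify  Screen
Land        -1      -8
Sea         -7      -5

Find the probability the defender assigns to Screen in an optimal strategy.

Row minima: Land → -8, Sea → -7; maximin = -7.
Column maxima: Fortify → -1, Screen → -5; minimax = -5.
-7 ≠ -5, so there is no saddle point; optimal play is mixed.
Let the attacker play Land with probability p. Expected payoff against Fortify: (-1)p + (-7)(1−p) = 6p − 7; against Screen: (-8)p + (-5)(1−p) = −3p − 5.
Setting these equal: 6p − 7 = −3p − 5 ⇒ 9p = 2 ⇒ p = 2/9, and the value is (6)·(2/9) − 7 = -17/3.
For the defender: with q = P(Fortify), equating Land's and Sea's payoffs gives 7q − 8 = −2q − 5 ⇒ q = 1/3.

2/3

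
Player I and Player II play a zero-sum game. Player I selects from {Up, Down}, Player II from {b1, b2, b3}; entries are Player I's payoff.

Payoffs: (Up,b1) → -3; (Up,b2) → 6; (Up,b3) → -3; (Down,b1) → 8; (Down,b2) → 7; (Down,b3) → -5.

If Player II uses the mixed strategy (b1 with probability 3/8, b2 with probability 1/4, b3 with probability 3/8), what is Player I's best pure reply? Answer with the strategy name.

Down

Expected payoff of Up: (3/8)·(-3) + (1/4)·6 + (3/8)·(-3) = -3/4.
Expected payoff of Down: (3/8)·8 + (1/4)·7 + (3/8)·(-5) = 23/8.
The largest is 23/8, so Player I's best response is Down.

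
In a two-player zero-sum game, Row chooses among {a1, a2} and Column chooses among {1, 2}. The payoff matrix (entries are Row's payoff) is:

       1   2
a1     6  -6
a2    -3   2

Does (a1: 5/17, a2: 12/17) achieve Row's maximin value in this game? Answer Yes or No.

Against 1 this mix gives (5/17)·6 + (12/17)·(-3) = -6/17.
Against 2 this mix gives (5/17)·(-6) + (12/17)·2 = -6/17.
All of Column's active replies (1, 2) yield -6/17, and no column does worse for Row. The mix makes Column indifferent and guarantees -6/17, so it is optimal.

Yes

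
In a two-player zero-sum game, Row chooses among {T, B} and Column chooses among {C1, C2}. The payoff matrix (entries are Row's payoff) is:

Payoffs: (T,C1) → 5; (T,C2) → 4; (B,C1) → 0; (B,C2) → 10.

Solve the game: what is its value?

50/11

Row minima: T → 4, B → 0; maximin = 4.
Column maxima: C1 → 5, C2 → 10; minimax = 5.
4 ≠ 5, so there is no saddle point; optimal play is mixed.
Let Row play T with probability p. Expected payoff against C1: 5p + 0(1−p) = 5p; against C2: 4p + 10(1−p) = −6p + 10.
Setting these equal: 5p = −6p + 10 ⇒ 11p = 10 ⇒ p = 10/11, and the value is (5)·(10/11) = 50/11.
For Column: with q = P(C1), equating T's and B's payoffs gives q + 4 = −10q + 10 ⇒ q = 6/11.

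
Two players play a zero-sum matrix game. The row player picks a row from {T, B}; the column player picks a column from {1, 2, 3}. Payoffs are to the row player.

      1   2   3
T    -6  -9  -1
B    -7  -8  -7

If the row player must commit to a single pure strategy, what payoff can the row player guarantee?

Row minima: T → -9, B → -8.
The best of these is -8.

-8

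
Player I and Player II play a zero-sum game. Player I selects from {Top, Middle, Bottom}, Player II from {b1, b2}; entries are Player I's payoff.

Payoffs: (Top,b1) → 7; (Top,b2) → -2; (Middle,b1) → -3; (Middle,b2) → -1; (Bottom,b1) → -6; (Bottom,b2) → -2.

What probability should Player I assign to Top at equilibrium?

Row minima: Top → -2, Middle → -3, Bottom → -6; maximin = -2.
Column maxima: b1 → 7, b2 → -1; minimax = -1.
-2 ≠ -1, so there is no saddle point; optimal play is mixed.
Bottom is strictly dominated by Middle, so Player I never plays it.
On the remaining 2×2 (Top, Middle vs b1, b2):
Let Player I play Top with probability p. Expected payoff against b1: 7p + (-3)(1−p) = 10p − 3; against b2: (-2)p + (-1)(1−p) = −p − 1.
Setting these equal: 10p − 3 = −p − 1 ⇒ 11p = 2 ⇒ p = 2/11, and the value is (10)·(2/11) − 3 = -13/11.
For Player II: with q = P(b1), equating Top's and Middle's payoffs gives 9q − 2 = −2q − 1 ⇒ q = 1/11.

2/11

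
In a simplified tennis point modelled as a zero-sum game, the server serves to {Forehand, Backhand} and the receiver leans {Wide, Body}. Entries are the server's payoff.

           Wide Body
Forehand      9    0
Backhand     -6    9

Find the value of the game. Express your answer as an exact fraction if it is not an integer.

27/8

Row minima: Forehand → 0, Backhand → -6; maximin = 0.
Column maxima: Wide → 9, Body → 9; minimax = 9.
0 ≠ 9, so there is no saddle point; optimal play is mixed.
Let the server play Forehand with probability p. Expected payoff against Wide: 9p + (-6)(1−p) = 15p − 6; against Body: 0p + 9(1−p) = −9p + 9.
Setting these equal: 15p − 6 = −9p + 9 ⇒ 24p = 15 ⇒ p = 5/8, and the value is (15)·(5/8) − 6 = 27/8.
For the receiver: with q = P(Wide), equating Forehand's and Backhand's payoffs gives 9q = −15q + 9 ⇒ q = 3/8.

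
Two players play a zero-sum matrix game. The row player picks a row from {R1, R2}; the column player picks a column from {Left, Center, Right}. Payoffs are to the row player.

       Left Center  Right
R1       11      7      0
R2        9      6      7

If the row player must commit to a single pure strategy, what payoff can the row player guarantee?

6

Row minima: R1 → 0, R2 → 6.
The best of these is 6.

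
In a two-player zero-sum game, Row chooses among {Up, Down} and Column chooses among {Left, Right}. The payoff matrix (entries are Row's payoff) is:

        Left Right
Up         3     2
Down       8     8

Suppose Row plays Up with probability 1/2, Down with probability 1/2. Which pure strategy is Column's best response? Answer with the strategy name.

Right

If Column plays Left, Row's expected payoff is (1/2)·3 + (1/2)·8 = 11/2.
If Column plays Right, Row's expected payoff is (1/2)·2 + (1/2)·8 = 5.
Column minimizes Row's payoff; the smallest is 5, so the best response is Right.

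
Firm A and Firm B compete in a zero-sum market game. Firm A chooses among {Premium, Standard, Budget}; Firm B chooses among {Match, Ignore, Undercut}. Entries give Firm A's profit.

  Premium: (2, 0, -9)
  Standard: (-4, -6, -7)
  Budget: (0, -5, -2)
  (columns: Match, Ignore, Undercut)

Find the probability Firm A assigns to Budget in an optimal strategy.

3/4

Row minima: Premium → -9, Standard → -7, Budget → -5; maximin = -5.
Column maxima: Match → 2, Ignore → 0, Undercut → -2; minimax = -2.
-5 ≠ -2, so there is no saddle point; optimal play is mixed.
Standard is strictly dominated by Budget, so Firm A never plays it.
Match is strictly dominated by Ignore (it gives Firm A strictly more in every row), so Firm B never plays it.
On the remaining 2×2 (Premium, Budget vs Ignore, Undercut):
Let Firm A play Premium with probability p. Expected payoff against Ignore: 0p + (-5)(1−p) = 5p − 5; against Undercut: (-9)p + (-2)(1−p) = −7p − 2.
Setting these equal: 5p − 5 = −7p − 2 ⇒ 12p = 3 ⇒ p = 1/4, and the value is (5)·(1/4) − 5 = -15/4.
For Firm B: with q = P(Ignore), equating Premium's and Budget's payoffs gives 9q − 9 = −3q − 2 ⇒ q = 7/12.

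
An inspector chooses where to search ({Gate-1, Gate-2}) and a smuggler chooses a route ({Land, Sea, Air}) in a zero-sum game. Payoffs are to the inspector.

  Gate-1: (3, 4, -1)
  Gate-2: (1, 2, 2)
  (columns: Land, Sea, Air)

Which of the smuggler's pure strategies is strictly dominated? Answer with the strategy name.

Land holds the inspector's payoff strictly below Sea in every row: 3 < 4, 1 < 2.
So Sea is strictly dominated for the smuggler.

Sea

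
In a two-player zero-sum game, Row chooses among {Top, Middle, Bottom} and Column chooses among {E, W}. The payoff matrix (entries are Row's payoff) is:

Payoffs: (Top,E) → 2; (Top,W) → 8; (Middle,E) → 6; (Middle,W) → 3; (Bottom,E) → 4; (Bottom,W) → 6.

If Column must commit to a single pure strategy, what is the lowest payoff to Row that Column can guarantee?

Column maxima: E → 6, W → 8.
The smallest of these is 6.

6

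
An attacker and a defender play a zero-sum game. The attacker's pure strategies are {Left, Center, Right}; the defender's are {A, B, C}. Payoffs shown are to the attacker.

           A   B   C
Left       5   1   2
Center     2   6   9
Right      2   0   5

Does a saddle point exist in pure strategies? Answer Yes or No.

Row minima: Left → 1, Center → 2, Right → 0; maximin = 2.
Column maxima: A → 5, B → 6, C → 9; minimax = 5.
2 ≠ 5, so no pure-strategy equilibrium exists.

No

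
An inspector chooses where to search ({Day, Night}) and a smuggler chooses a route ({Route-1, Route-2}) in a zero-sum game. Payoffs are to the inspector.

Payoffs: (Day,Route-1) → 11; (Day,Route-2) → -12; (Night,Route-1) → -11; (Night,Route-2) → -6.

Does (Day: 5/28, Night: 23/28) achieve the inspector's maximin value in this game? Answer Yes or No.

Yes

Against Route-1 this mix gives (5/28)·11 + (23/28)·(-11) = -99/14.
Against Route-2 this mix gives (5/28)·(-12) + (23/28)·(-6) = -99/14.
All of the smuggler's active replies (Route-1, Route-2) yield -99/14, and no column does worse for the inspector. The mix makes the smuggler indifferent and guarantees -99/14, so it is optimal.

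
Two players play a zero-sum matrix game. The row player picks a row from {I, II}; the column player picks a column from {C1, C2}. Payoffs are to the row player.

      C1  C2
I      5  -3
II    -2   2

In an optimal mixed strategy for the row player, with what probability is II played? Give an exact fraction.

Row minima: I → -3, II → -2; maximin = -2.
Column maxima: C1 → 5, C2 → 2; minimax = 2.
-2 ≠ 2, so there is no saddle point; optimal play is mixed.
Let the row player play I with probability p. Expected payoff against C1: 5p + (-2)(1−p) = 7p − 2; against C2: (-3)p + 2(1−p) = −5p + 2.
Setting these equal: 7p − 2 = −5p + 2 ⇒ 12p = 4 ⇒ p = 1/3, and the value is (7)·(1/3) − 2 = 1/3.
For the column player: with q = P(C1), equating I's and II's payoffs gives 8q − 3 = −4q + 2 ⇒ q = 5/12.

2/3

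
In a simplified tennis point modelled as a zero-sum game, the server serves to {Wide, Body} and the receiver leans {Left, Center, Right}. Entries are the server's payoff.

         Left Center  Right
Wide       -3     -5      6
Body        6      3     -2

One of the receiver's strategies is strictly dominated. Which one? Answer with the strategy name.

Center holds the server's payoff strictly below Left in every row: -5 < -3, 3 < 6.
So Left is strictly dominated for the receiver.

Left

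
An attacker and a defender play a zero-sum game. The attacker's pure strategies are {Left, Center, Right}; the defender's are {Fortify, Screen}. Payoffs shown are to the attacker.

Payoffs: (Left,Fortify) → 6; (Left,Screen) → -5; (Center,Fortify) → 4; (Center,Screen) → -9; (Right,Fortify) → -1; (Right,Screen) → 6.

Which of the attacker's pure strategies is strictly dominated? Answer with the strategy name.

Center

Left gives a strictly higher payoff than Center against every column: 6 > 4, -5 > -9.
So Center is strictly dominated and the attacker never plays it.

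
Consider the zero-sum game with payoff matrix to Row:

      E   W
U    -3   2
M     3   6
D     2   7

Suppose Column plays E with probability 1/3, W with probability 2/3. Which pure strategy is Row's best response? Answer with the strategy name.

Expected payoff of U: (1/3)·(-3) + (2/3)·2 = 1/3.
Expected payoff of M: (1/3)·3 + (2/3)·6 = 5.
Expected payoff of D: (1/3)·2 + (2/3)·7 = 16/3.
The largest is 16/3, so Row's best response is D.

D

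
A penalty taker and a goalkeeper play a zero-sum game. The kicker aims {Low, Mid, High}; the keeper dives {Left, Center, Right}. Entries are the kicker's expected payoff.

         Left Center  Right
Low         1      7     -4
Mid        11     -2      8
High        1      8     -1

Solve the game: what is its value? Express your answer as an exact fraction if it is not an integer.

Row minima: Low → -4, Mid → -2, High → -1; maximin = -1.
Column maxima: Left → 11, Center → 8, Right → 8; minimax = 8.
-1 ≠ 8, so there is no saddle point; optimal play is mixed.
Left is strictly dominated by Right (it gives the kicker strictly more in every row), so the keeper never plays it.
With Left eliminated, Low is strictly dominated by High (High gives the kicker strictly more in every remaining column), so the kicker never plays it.
On the remaining 2×2 (Mid, High vs Center, Right):
Let the kicker play Mid with probability p. Expected payoff against Center: (-2)p + 8(1−p) = −10p + 8; against Right: 8p + (-1)(1−p) = 9p − 1.
Setting these equal: −10p + 8 = 9p − 1 ⇒ −19p = -9 ⇒ p = 9/19, and the value is (-10)·(9/19) + 8 = 62/19.
For the keeper: with q = P(Center), equating Mid's and High's payoffs gives −10q + 8 = 9q − 1 ⇒ q = 9/19.

62/19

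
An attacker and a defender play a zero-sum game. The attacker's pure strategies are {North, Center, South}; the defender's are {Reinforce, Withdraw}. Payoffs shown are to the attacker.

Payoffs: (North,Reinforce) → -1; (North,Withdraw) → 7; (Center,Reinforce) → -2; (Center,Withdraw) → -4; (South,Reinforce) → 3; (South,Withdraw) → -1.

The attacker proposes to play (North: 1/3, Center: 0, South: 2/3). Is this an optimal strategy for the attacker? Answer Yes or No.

Yes

Against Reinforce this mix gives (1/3)·(-1) + (2/3)·3 = 5/3.
Against Withdraw this mix gives (1/3)·7 + (2/3)·(-1) = 5/3.
All of the defender's active replies (Reinforce, Withdraw) yield 5/3, and no column does worse for the attacker. The mix makes the defender indifferent and guarantees 5/3, so it is optimal.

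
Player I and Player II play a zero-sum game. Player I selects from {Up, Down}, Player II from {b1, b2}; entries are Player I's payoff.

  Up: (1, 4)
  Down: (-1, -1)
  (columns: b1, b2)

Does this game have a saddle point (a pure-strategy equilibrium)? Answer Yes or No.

Yes

Row minima: Up → 1, Down → -1; maximin = 1.
Column maxima: b1 → 1, b2 → 4; minimax = 1.
maximin = minimax = 1, so a saddle point exists.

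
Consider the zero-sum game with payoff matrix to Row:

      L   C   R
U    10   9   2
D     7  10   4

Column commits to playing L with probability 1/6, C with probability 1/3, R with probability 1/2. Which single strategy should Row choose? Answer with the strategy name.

Expected payoff of U: (1/6)·10 + (1/3)·9 + (1/2)·2 = 17/3.
Expected payoff of D: (1/6)·7 + (1/3)·10 + (1/2)·4 = 13/2.
The largest is 13/2, so Row's best response is D.

D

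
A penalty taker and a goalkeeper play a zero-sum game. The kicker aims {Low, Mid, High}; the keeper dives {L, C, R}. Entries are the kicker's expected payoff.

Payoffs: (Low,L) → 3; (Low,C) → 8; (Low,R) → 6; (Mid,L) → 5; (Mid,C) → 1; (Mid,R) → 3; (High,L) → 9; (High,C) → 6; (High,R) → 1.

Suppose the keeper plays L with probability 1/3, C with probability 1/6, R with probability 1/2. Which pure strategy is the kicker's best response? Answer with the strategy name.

Low

Expected payoff of Low: (1/3)·3 + (1/6)·8 + (1/2)·6 = 16/3.
Expected payoff of Mid: (1/3)·5 + (1/6)·1 + (1/2)·3 = 10/3.
Expected payoff of High: (1/3)·9 + (1/6)·6 + (1/2)·1 = 9/2.
The largest is 16/3, so the kicker's best response is Low.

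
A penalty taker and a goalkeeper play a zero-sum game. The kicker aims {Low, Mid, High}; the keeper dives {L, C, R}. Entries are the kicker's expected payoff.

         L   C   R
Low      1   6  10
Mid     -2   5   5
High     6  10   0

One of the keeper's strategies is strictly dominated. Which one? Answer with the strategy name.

C

L holds the kicker's payoff strictly below C in every row: 1 < 6, -2 < 5, 6 < 10.
So C is strictly dominated for the keeper.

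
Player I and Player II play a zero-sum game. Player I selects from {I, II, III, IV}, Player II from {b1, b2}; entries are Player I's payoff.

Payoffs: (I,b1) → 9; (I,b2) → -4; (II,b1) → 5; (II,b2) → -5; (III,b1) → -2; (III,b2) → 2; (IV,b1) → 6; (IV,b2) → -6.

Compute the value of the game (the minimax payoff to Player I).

Row minima: I → -4, II → -5, III → -2, IV → -6; maximin = -2.
Column maxima: b1 → 9, b2 → 2; minimax = 2.
-2 ≠ 2, so there is no saddle point; optimal play is mixed.
II is strictly dominated by I, so Player I never plays it.
IV is strictly dominated by I, so Player I never plays it.
On the remaining 2×2 (I, III vs b1, b2):
Let Player I play I with probability p. Expected payoff against b1: 9p + (-2)(1−p) = 11p − 2; against b2: (-4)p + 2(1−p) = −6p + 2.
Setting these equal: 11p − 2 = −6p + 2 ⇒ 17p = 4 ⇒ p = 4/17, and the value is (11)·(4/17) − 2 = 10/17.
For Player II: with q = P(b1), equating I's and III's payoffs gives 13q − 4 = −4q + 2 ⇒ q = 6/17.

10/17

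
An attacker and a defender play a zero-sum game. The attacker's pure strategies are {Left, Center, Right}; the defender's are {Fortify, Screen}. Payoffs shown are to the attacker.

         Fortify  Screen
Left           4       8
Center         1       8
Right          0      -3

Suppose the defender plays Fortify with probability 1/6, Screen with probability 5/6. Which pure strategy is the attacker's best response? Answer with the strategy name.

Expected payoff of Left: (1/6)·4 + (5/6)·8 = 22/3.
Expected payoff of Center: (1/6)·1 + (5/6)·8 = 41/6.
Expected payoff of Right: (1/6)·0 + (5/6)·(-3) = -5/2.
The largest is 22/3, so the attacker's best response is Left.

Left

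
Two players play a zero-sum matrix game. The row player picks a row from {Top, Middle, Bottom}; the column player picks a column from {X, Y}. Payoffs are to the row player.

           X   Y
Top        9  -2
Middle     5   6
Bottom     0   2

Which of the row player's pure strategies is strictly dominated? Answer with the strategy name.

Middle gives a strictly higher payoff than Bottom against every column: 5 > 0, 6 > 2.
So Bottom is strictly dominated and the row player never plays it.

Bottom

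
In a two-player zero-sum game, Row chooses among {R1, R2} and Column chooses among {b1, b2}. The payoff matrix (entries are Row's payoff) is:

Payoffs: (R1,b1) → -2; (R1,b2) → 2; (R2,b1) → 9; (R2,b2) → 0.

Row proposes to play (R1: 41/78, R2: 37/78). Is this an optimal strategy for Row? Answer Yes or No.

No

Against b1 this mix gives (41/78)·(-2) + (37/78)·9 = 251/78.
Against b2 this mix gives (41/78)·2 + (37/78)·0 = 41/39.
Column will play b2, holding Row to 41/39. Shifting weight toward the row that does better against b2 would raise this floor (the equalizing mix achieves 18/13 against both b2 and b1), so the proposed strategy is not optimal.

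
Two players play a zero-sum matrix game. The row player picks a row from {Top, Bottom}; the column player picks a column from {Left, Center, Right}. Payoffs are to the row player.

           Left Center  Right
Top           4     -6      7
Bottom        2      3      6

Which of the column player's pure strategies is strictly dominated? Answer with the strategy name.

Right

Left holds the row player's payoff strictly below Right in every row: 4 < 7, 2 < 6.
So Right is strictly dominated for the column player.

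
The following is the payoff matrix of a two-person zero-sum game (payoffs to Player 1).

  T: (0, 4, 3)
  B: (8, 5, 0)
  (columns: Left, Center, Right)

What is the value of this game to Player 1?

Row minima: T → 0, B → 0; maximin = 0.
Column maxima: Left → 8, Center → 5, Right → 3; minimax = 3.
0 ≠ 3, so there is no saddle point; optimal play is mixed.
Center is strictly dominated by Right (it gives Player 1 strictly more in every row), so Player 2 never plays it.
On the remaining 2×2 (T, B vs Left, Right):
Let Player 1 play T with probability p. Expected payoff against Left: 0p + 8(1−p) = −8p + 8; against Right: 3p + 0(1−p) = 3p.
Setting these equal: −8p + 8 = 3p ⇒ −11p = -8 ⇒ p = 8/11, and the value is (-8)·(8/11) + 8 = 24/11.
For Player 2: with q = P(Left), equating T's and B's payoffs gives −3q + 3 = 8q ⇒ q = 3/11.

24/11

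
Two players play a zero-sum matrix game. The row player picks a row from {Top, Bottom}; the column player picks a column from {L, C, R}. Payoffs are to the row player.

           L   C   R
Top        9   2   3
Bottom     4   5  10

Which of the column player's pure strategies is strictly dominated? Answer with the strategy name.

R

C holds the row player's payoff strictly below R in every row: 2 < 3, 5 < 10.
So R is strictly dominated for the column player.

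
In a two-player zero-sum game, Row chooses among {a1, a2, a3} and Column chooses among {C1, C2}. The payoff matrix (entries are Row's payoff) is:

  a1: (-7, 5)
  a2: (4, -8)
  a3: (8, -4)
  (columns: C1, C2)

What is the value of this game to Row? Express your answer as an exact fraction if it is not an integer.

1/2

Row minima: a1 → -7, a2 → -8, a3 → -4; maximin = -4.
Column maxima: C1 → 8, C2 → 5; minimax = 5.
-4 ≠ 5, so there is no saddle point; optimal play is mixed.
a2 is strictly dominated by a3, so Row never plays it.
On the remaining 2×2 (a1, a3 vs C1, C2):
Let Row play a1 with probability p. Expected payoff against C1: (-7)p + 8(1−p) = −15p + 8; against C2: 5p + (-4)(1−p) = 9p − 4.
Setting these equal: −15p + 8 = 9p − 4 ⇒ −24p = -12 ⇒ p = 1/2, and the value is (-15)·(1/2) + 8 = 1/2.
For Column: with q = P(C1), equating a1's and a3's payoffs gives −12q + 5 = 12q − 4 ⇒ q = 3/8.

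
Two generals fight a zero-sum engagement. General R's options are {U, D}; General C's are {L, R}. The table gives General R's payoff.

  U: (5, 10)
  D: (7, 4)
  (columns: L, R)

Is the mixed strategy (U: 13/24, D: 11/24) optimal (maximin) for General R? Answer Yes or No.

Against L this mix gives (13/24)·5 + (11/24)·7 = 71/12.
Against R this mix gives (13/24)·10 + (11/24)·4 = 29/4.
General C will play L, holding General R to 71/12. Shifting weight toward the row that does better against L would raise this floor (the equalizing mix achieves 25/4 against both L and R), so the proposed strategy is not optimal.

No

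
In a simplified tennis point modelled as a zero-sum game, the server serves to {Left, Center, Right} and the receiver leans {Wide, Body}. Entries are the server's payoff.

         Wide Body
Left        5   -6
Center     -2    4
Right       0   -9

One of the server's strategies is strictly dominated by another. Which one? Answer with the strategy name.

Right

Left gives a strictly higher payoff than Right against every column: 5 > 0, -6 > -9.
So Right is strictly dominated and the server never plays it.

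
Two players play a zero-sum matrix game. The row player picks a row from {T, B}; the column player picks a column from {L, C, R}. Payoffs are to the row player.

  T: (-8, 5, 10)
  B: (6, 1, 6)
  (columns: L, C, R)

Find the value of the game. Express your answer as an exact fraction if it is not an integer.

Row minima: T → -8, B → 1; maximin = 1.
Column maxima: L → 6, C → 5, R → 10; minimax = 5.
1 ≠ 5, so there is no saddle point; optimal play is mixed.
R is strictly dominated by C (it gives the row player strictly more in every row), so the column player never plays it.
On the remaining 2×2 (T, B vs L, C):
Let the row player play T with probability p. Expected payoff against L: (-8)p + 6(1−p) = −14p + 6; against C: 5p + 1(1−p) = 4p + 1.
Setting these equal: −14p + 6 = 4p + 1 ⇒ −18p = -5 ⇒ p = 5/18, and the value is (-14)·(5/18) + 6 = 19/9.
For the column player: with q = P(L), equating T's and B's payoffs gives −13q + 5 = 5q + 1 ⇒ q = 2/9.

19/9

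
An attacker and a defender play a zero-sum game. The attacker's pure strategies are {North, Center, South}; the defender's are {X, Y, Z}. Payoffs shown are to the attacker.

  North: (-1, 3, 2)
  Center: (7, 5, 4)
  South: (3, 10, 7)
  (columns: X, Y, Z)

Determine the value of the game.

37/7

Row minima: North → -1, Center → 4, South → 3; maximin = 4.
Column maxima: X → 7, Y → 10, Z → 7; minimax = 7.
4 ≠ 7, so there is no saddle point; optimal play is mixed.
North is strictly dominated by Center, so the attacker never plays it.
Y is strictly dominated by Z (it gives the attacker strictly more in every row), so the defender never plays it.
On the remaining 2×2 (Center, South vs X, Z):
Let the attacker play Center with probability p. Expected payoff against X: 7p + 3(1−p) = 4p + 3; against Z: 4p + 7(1−p) = −3p + 7.
Setting these equal: 4p + 3 = −3p + 7 ⇒ 7p = 4 ⇒ p = 4/7, and the value is (4)·(4/7) + 3 = 37/7.
For the defender: with q = P(X), equating Center's and South's payoffs gives 3q + 4 = −4q + 7 ⇒ q = 3/7.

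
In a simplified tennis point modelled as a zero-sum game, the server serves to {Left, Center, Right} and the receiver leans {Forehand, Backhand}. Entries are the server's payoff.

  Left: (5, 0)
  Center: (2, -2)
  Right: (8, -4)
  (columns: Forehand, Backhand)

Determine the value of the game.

0

Row minima: Left → 0, Center → -2, Right → -4; maximin = 0.
Column maxima: Forehand → 8, Backhand → 0; minimax = 0.
Since maximin = minimax = 0, there is a saddle point and the value is 0.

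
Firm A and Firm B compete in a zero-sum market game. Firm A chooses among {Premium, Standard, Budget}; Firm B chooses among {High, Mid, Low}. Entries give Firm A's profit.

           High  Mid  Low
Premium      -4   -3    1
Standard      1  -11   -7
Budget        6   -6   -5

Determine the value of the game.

Row minima: Premium → -4, Standard → -11, Budget → -6; maximin = -4.
Column maxima: High → 6, Mid → -3, Low → 1; minimax = -3.
-4 ≠ -3, so there is no saddle point; optimal play is mixed.
Standard is strictly dominated by Budget, so Firm A never plays it.
Low is strictly dominated by Mid (it gives Firm A strictly more in every row), so Firm B never plays it.
On the remaining 2×2 (Premium, Budget vs High, Mid):
Let Firm A play Premium with probability p. Expected payoff against High: (-4)p + 6(1−p) = −10p + 6; against Mid: (-3)p + (-6)(1−p) = 3p − 6.
Setting these equal: −10p + 6 = 3p − 6 ⇒ −13p = -12 ⇒ p = 12/13, and the value is (-10)·(12/13) + 6 = -42/13.
For Firm B: with q = P(High), equating Premium's and Budget's payoffs gives −q − 3 = 12q − 6 ⇒ q = 3/13.

-42/13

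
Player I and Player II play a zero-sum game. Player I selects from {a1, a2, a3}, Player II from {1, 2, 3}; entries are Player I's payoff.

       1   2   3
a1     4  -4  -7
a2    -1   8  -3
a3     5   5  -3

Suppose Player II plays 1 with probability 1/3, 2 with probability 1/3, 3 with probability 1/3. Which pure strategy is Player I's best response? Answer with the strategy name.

a3

Expected payoff of a1: (1/3)·4 + (1/3)·(-4) + (1/3)·(-7) = -7/3.
Expected payoff of a2: (1/3)·(-1) + (1/3)·8 + (1/3)·(-3) = 4/3.
Expected payoff of a3: (1/3)·5 + (1/3)·5 + (1/3)·(-3) = 7/3.
The largest is 7/3, so Player I's best response is a3.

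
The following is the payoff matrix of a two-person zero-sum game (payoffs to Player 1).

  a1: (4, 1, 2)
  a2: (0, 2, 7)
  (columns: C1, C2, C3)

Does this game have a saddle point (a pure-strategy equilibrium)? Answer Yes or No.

Row minima: a1 → 1, a2 → 0; maximin = 1.
Column maxima: C1 → 4, C2 → 2, C3 → 7; minimax = 2.
1 ≠ 2, so no pure-strategy equilibrium exists.

No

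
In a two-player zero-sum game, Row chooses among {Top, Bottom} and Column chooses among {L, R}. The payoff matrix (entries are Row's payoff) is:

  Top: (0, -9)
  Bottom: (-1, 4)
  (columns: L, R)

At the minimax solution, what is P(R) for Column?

Row minima: Top → -9, Bottom → -1; maximin = -1.
Column maxima: L → 0, R → 4; minimax = 0.
-1 ≠ 0, so there is no saddle point; optimal play is mixed.
Let Row play Top with probability p. Expected payoff against L: 0p + (-1)(1−p) = p − 1; against R: (-9)p + 4(1−p) = −13p + 4.
Setting these equal: p − 1 = −13p + 4 ⇒ 14p = 5 ⇒ p = 5/14, and the value is (1)·(5/14) − 1 = -9/14.
For Column: with q = P(L), equating Top's and Bottom's payoffs gives 9q − 9 = −5q + 4 ⇒ q = 13/14.

1/14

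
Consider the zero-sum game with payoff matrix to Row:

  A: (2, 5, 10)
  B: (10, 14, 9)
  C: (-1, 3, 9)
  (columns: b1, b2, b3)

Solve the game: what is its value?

82/9

Row minima: A → 2, B → 9, C → -1; maximin = 9.
Column maxima: b1 → 10, b2 → 14, b3 → 10; minimax = 10.
9 ≠ 10, so there is no saddle point; optimal play is mixed.
C is strictly dominated by A, so Row never plays it.
b2 is strictly dominated by b1 (it gives Row strictly more in every row), so Column never plays it.
On the remaining 2×2 (A, B vs b1, b3):
Let Row play A with probability p. Expected payoff against b1: 2p + 10(1−p) = −8p + 10; against b3: 10p + 9(1−p) = p + 9.
Setting these equal: −8p + 10 = p + 9 ⇒ −9p = -1 ⇒ p = 1/9, and the value is (-8)·(1/9) + 10 = 82/9.
For Column: with q = P(b1), equating A's and B's payoffs gives −8q + 10 = q + 9 ⇒ q = 1/9.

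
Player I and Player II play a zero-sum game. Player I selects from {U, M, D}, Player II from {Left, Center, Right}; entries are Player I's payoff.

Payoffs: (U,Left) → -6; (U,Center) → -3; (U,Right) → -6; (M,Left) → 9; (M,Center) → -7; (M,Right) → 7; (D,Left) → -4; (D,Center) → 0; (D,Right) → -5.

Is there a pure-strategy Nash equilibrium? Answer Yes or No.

No

Row minima: U → -6, M → -7, D → -5; maximin = -5.
Column maxima: Left → 9, Center → 0, Right → 7; minimax = 0.
-5 ≠ 0, so no pure-strategy equilibrium exists.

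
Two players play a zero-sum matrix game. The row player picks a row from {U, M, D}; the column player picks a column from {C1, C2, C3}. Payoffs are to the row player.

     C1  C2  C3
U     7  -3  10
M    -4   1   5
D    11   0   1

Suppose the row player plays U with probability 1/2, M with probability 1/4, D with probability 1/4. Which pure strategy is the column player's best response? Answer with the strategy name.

If the column player plays C1, the row player's expected payoff is (1/2)·7 + (1/4)·(-4) + (1/4)·11 = 21/4.
If the column player plays C2, the row player's expected payoff is (1/2)·(-3) + (1/4)·1 + (1/4)·0 = -5/4.
If the column player plays C3, the row player's expected payoff is (1/2)·10 + (1/4)·5 + (1/4)·1 = 13/2.
The column player minimizes the row player's payoff; the smallest is -5/4, so the best response is C2.

C2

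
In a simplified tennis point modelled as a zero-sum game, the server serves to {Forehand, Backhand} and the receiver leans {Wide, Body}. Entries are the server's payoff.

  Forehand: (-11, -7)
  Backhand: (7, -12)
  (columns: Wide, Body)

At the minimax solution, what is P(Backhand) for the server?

Row minima: Forehand → -11, Backhand → -12; maximin = -11.
Column maxima: Wide → 7, Body → -7; minimax = -7.
-11 ≠ -7, so there is no saddle point; optimal play is mixed.
Let the server play Forehand with probability p. Expected payoff against Wide: (-11)p + 7(1−p) = −18p + 7; against Body: (-7)p + (-12)(1−p) = 5p − 12.
Setting these equal: −18p + 7 = 5p − 12 ⇒ −23p = -19 ⇒ p = 19/23, and the value is (-18)·(19/23) + 7 = -181/23.
For the receiver: with q = P(Wide), equating Forehand's and Backhand's payoffs gives −4q − 7 = 19q − 12 ⇒ q = 5/23.

4/23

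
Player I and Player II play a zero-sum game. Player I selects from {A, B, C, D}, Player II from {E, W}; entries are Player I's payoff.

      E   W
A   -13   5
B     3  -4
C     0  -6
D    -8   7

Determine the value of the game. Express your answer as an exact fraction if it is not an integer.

-1/2

Row minima: A → -13, B → -4, C → -6, D → -8; maximin = -4.
Column maxima: E → 3, W → 7; minimax = 3.
-4 ≠ 3, so there is no saddle point; optimal play is mixed.
A is strictly dominated by D, so Player I never plays it.
C is strictly dominated by B, so Player I never plays it.
On the remaining 2×2 (B, D vs E, W):
Let Player I play B with probability p. Expected payoff against E: 3p + (-8)(1−p) = 11p − 8; against W: (-4)p + 7(1−p) = −11p + 7.
Setting these equal: 11p − 8 = −11p + 7 ⇒ 22p = 15 ⇒ p = 15/22, and the value is (11)·(15/22) − 8 = -1/2.
For Player II: with q = P(E), equating B's and D's payoffs gives 7q − 4 = −15q + 7 ⇒ q = 1/2.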